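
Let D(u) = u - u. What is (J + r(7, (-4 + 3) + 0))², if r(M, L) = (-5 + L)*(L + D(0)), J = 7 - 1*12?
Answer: 1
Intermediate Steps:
D(u) = 0
J = -5 (J = 7 - 12 = -5)
r(M, L) = L*(-5 + L) (r(M, L) = (-5 + L)*(L + 0) = (-5 + L)*L = L*(-5 + L))
(J + r(7, (-4 + 3) + 0))² = (-5 + ((-4 + 3) + 0)*(-5 + ((-4 + 3) + 0)))² = (-5 + (-1 + 0)*(-5 + (-1 + 0)))² = (-5 - (-5 - 1))² = (-5 - 1*(-6))² = (-5 + 6)² = 1² = 1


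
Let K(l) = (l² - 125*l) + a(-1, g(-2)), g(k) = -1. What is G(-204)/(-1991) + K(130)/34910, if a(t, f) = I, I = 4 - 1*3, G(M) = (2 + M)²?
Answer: -1423171499/69505810 ≈ -20.476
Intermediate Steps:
I = 1 (I = 4 - 3 = 1)
a(t, f) = 1
K(l) = 1 + l² - 125*l (K(l) = (l² - 125*l) + 1 = 1 + l² - 125*l)
G(-204)/(-1991) + K(130)/34910 = (2 - 204)²/(-1991) + (1 + 130² - 125*130)/34910 = (-202)²*(-1/1991) + (1 + 16900 - 16250)*(1/34910) = 40804*(-1/1991) + 651*(1/34910) = -40804/1991 + 651/34910 = -1423171499/69505810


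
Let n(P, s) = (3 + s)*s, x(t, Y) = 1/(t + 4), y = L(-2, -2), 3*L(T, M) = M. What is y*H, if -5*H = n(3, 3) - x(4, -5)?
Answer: 143/60 ≈ 2.3833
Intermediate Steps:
L(T, M) = M/3
y = -2/3 (y = (1/3)*(-2) = -2/3 ≈ -0.66667)
x(t, Y) = 1/(4 + t)
n(P, s) = s*(3 + s)
H = -143/40 (H = -(3*(3 + 3) - 1/(4 + 4))/5 = -(3*6 - 1/8)/5 = -(18 - 1*1/8)/5 = -(18 - 1/8)/5 = -1/5*143/8 = -143/40 ≈ -3.5750)
y*H = -2/3*(-143/40) = 143/60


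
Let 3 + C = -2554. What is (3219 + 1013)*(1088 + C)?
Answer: -6216808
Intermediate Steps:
C = -2557 (C = -3 - 2554 = -2557)
(3219 + 1013)*(1088 + C) = (3219 + 1013)*(1088 - 2557) = 4232*(-1469) = -6216808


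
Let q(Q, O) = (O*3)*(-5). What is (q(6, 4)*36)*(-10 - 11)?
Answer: 45360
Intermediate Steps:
q(Q, O) = -15*O (q(Q, O) = (3*O)*(-5) = -15*O)
(q(6, 4)*36)*(-10 - 11) = (-15*4*36)*(-10 - 11) = -60*36*(-21) = -2160*(-21) = 45360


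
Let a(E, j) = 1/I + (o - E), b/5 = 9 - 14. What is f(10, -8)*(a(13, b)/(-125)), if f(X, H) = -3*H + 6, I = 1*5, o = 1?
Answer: 354/125 ≈ 2.8320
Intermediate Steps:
I = 5
f(X, H) = 6 - 3*H
b = -25 (b = 5*(9 - 14) = 5*(-5) = -25)
a(E, j) = 6/5 - E (a(E, j) = 1/5 + (1 - E) = 6/5 - E)
f(10, -8)*(a(13, b)/(-125)) = (6 - 3*(-8))*((6/5 - 1*13)/(-125)) = (6 + 24)*((6/5 - 13)*(-1/125)) = 30*(-59/5*(-1/125)) = 30*(59/625) = 354/125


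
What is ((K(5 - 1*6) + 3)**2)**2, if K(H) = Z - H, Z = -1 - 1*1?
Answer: 16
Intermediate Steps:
Z = -2 (Z = -1 - 1 = -2)
K(H) = -2 - H
((K(5 - 1*6) + 3)**2)**2 = (((-2 - (5 - 1*6)) + 3)**2)**2 = (((-2 - (5 - 6)) + 3)**2)**2 = (((-2 - 1*(-1)) + 3)**2)**2 = (((-2 + 1) + 3)**2)**2 = ((-1 + 3)**2)**2 = (2**2)**2 = 4**2 = 16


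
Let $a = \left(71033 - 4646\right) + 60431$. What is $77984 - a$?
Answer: $-48834$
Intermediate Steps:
$a = 126818$ ($a = 66387 + 60431 = 126818$)
$77984 - a = 77984 - 126818 = -48834$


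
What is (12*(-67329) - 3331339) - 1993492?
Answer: -6132779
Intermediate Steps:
(12*(-67329) - 3331339) - 1993492 = (-807948 - 3331339) - 1993492 = -4139287 - 1993492 = -6132779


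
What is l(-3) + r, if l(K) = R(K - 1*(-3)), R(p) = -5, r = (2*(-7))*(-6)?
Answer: 79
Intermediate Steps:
r = 84 (r = -14*(-6) = 84)
l(K) = -5
l(-3) + r = -5 + 84 = 79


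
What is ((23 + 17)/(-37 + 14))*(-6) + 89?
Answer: 2287/23 ≈ 99.435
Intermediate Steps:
((23 + 17)/(-37 + 14))*(-6) + 89 = (40/(-23))*(-6) + 89 = (40*(-1/23))*(-6) + 89 = -40/23*(-6) + 89 = 240/23 + 89 = 2287/23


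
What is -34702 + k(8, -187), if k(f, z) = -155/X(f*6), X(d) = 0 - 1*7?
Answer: -242759/7 ≈ -34680.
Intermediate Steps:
X(d) = -7 (X(d) = 0 - 7 = -7)
k(f, z) = 155/7 (k(f, z) = -155/(-7) = -155*(-⅐) = 155/7)
-34702 + k(8, -187) = -34702 + 155/7 = -242759/7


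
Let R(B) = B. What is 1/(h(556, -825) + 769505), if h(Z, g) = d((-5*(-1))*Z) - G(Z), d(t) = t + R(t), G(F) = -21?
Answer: 1/775086 ≈ 1.2902e-6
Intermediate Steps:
d(t) = 2*t (d(t) = t + t = 2*t)
h(Z, g) = 21 + 10*Z (h(Z, g) = 2*((-5*(-1))*Z) - 1*(-21) = 2*(5*Z) + 21 = 10*Z + 21 = 21 + 10*Z)
1/(h(556, -825) + 769505) = 1/((21 + 10*556) + 769505) = 1/((21 + 5560) + 769505) = 1/(5581 + 769505) = 1/775086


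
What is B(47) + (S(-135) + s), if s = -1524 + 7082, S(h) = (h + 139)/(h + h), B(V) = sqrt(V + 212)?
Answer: 750328/135 + sqrt(259) ≈ 5574.1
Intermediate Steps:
B(V) = sqrt(212 + V)
S(h) = (139 + h)/(2*h) (S(h) = (139 + h)/((2*h)) = (139 + h)*(1/(2*h)) = (139 + h)/(2*h))
s = 5558
B(47) + (S(-135) + s) = sqrt(212 + 47) + ((1/2)*(139 - 135)/(-135) + 5558) = sqrt(259) + ((1/2)*(-1/135)*4 + 5558) = sqrt(259) + (-2/135 + 5558) = sqrt(259) + 750328/135 = 750328/135 + sqrt(259)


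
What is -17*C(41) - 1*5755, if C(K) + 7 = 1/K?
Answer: -231093/41 ≈ -5636.4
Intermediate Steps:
C(K) = -7 + 1/K
-17*C(41) - 1*5755 = -17*(-7 + 1/41) - 1*5755 = -17*(-7 + 1/41) - 5755 = -17*(-286/41) - 5755 = 4862/41 - 5755 = -231093/41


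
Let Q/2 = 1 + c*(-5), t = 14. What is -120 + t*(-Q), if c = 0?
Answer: -148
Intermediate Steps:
Q = 2 (Q = 2*(1 + 0*(-5)) = 2*(1 + 0) = 2*1 = 2)
-120 + t*(-Q) = -120 + 14*(-1*2) = -120 + 14*(-2) = -120 - 28 = -148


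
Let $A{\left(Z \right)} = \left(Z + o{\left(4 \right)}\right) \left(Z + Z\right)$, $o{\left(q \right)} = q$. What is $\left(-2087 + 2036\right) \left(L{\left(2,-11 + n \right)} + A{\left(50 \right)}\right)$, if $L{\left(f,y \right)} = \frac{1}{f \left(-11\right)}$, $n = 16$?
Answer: $- \frac{6058749}{22} \approx -2.754 \cdot 10^{5}$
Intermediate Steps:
$L{\left(f,y \right)} = - \frac{1}{11 f}$ ($L{\left(f,y \right)} = \frac{1}{\left(-11\right) f} = - \frac{1}{11 f}$)
$A{\left(Z \right)} = 2 Z \left(4 + Z\right)$ ($A{\left(Z \right)} = \left(Z + 4\right) \left(Z + Z\right) = \left(4 + Z\right) 2 Z = 2 Z \left(4 + Z\right)$)
$\left(-2087 + 2036\right) \left(L{\left(2,-11 + n \right)} + A{\left(50 \right)}\right) = \left(-2087 + 2036\right) \left(- \frac{1}{11 \cdot 2} + 2 \cdot 50 \left(4 + 50\right)\right) = - 51 \left(\left(- \frac{1}{11}\right) \frac{1}{2} + 2 \cdot 50 \cdot 54\right) = - 51 \left(- \frac{1}{22} + 5400\right) = \left(-51\right) \frac{118799}{22} = - \frac{6058749}{22}$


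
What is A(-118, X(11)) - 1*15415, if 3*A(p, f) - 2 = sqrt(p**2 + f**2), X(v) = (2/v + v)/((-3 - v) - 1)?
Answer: -46243/3 + sqrt(42121781)/165 ≈ -15375.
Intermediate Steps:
X(v) = (v + 2/v)/(-4 - v)
A(p, f) = 2/3 + sqrt(f**2 + p**2)/3 (A(p, f) = 2/3 + sqrt(p**2 + f**2)/3 = 2/3 + sqrt(f**2 + p**2)/3)
A(-118, X(11)) - 1*15415 = (2/3 + sqrt(((-2 - 1*11**2)/(11*(4 + 11)))**2 + (-118)**2)/3) - 1*15415 = (2/3 + sqrt(((1/11)*(-2 - 1*121)/15)**2 + 13924)/3) - 15415 = (2/3 + sqrt(((1/11)*(1/15)*(-2 - 121))**2 + 13924)/3) - 15415 = (2/3 + sqrt(((1/11)*(1/15)*(-123))**2 + 13924)/3) - 15415 = (2/3 + sqrt((-41/55)**2 + 13924)/3) - 15415 = (2/3 + sqrt(1681/3025 + 13924)/3) - 15415 = (2/3 + sqrt(42121781/3025)/3) - 15415 = (2/3 + (sqrt(42121781)/55)/3) - 15415 = (2/3 + sqrt(42121781)/165) - 15415 = -46243/3 + sqrt(42121781)/165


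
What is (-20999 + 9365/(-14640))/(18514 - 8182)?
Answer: -61486945/30252096 ≈ -2.0325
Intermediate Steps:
(-20999 + 9365/(-14640))/(18514 - 8182) = (-20999 + 9365*(-1/14640))/10332 = (-20999 - 1873/2928)*(1/10332) = -61486945/2928*1/10332 = -61486945/30252096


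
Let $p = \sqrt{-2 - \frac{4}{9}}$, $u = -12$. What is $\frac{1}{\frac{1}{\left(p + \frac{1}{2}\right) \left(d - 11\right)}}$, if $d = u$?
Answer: $- \frac{23}{2} - \frac{23 i \sqrt{22}}{3} \approx -11.5 - 35.96 i$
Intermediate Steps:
$p = \frac{i \sqrt{22}}{3}$ ($p = \sqrt{-2 - \frac{4}{9}} = \sqrt{- \frac{22}{9}} = \frac{i \sqrt{22}}{3} \approx 1.5635 i$)
$d = -12$
$\frac{1}{\frac{1}{\left(p + \frac{1}{2}\right) \left(d - 11\right)}} = \frac{1}{\frac{1}{\left(\frac{i \sqrt{22}}{3} + \frac{1}{2}\right) \left(-12 - 11\right)}} = \frac{1}{\frac{1}{\left(\frac{1}{2} + \frac{i \sqrt{22}}{3}\right) \left(-23\right)}} = \frac{1}{\frac{1}{- \frac{23}{2} - \frac{23 i \sqrt{22}}{3}}} = - \frac{23}{2} - \frac{23 i \sqrt{22}}{3}$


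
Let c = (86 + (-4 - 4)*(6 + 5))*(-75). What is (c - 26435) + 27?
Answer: -26258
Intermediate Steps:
c = 150 (c = (86 - 8*11)*(-75) = (86 - 88)*(-75) = -2*(-75) = 150)
(c - 26435) + 27 = (150 - 26435) + 27 = -26285 + 27 = -26258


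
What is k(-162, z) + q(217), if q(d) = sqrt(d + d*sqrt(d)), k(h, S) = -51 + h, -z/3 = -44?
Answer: -213 + sqrt(217 + 217*sqrt(217)) ≈ -154.57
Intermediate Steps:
z = 132 (z = -3*(-44) = 132)
q(d) = sqrt(d + d**(3/2))
k(-162, z) + q(217) = (-51 - 162) + sqrt(217 + 217**(3/2)) = -213 + sqrt(217 + 217*sqrt(217))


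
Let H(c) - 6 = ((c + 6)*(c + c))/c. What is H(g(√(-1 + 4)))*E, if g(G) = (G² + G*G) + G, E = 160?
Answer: 4800 + 320*√3 ≈ 5354.3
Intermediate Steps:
g(G) = G + 2*G² (g(G) = (G² + G²) + G = 2*G² + G = G + 2*G²)
H(c) = 18 + 2*c (H(c) = 6 + ((c + 6)*(c + c))/c = 6 + ((6 + c)*(2*c))/c = 6 + (2*c*(6 + c))/c = 6 + (12 + 2*c) = 18 + 2*c)
H(g(√(-1 + 4)))*E = (18 + 2*(√(-1 + 4)*(1 + 2*√(-1 + 4))))*160 = (18 + 2*(√3*(1 + 2*√3)))*160 = (18 + 2*√3*(1 + 2*√3))*160 = 2880 + 320*√3*(1 + 2*√3)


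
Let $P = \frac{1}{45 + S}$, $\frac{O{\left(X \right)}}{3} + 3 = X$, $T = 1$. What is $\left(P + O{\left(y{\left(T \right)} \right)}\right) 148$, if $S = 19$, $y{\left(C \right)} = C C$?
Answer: $- \frac{14171}{16} \approx -885.69$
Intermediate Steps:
$y{\left(C \right)} = C^{2}$
$O{\left(X \right)} = -9 + 3 X$
$P = \frac{1}{64}$ ($P = \frac{1}{45 + 19} = \frac{1}{64} \approx 0.015625$)
$\left(P + O{\left(y{\left(T \right)} \right)}\right) 148 = \left(\frac{1}{64} - \left(9 - 3 \cdot 1^{2}\right)\right) 148 = \left(\frac{1}{64} + \left(-9 + 3 \cdot 1\right)\right) 148 = \left(\frac{1}{64} + \left(-9 + 3\right)\right) 148 = \left(\frac{1}{64} - 6\right) 148 = \left(- \frac{383}{64}\right) 148 = - \frac{14171}{16}$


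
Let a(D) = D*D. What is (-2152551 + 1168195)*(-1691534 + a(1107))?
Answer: 458793566260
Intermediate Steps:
a(D) = D**2
(-2152551 + 1168195)*(-1691534 + a(1107)) = (-2152551 + 1168195)*(-1691534 + 1107**2) = -984356*(-1691534 + 1225449) = -984356*(-466085) = 458793566260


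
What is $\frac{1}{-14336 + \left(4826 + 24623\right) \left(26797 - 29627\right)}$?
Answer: $- \frac{1}{83355006} \approx -1.1997 \cdot 10^{-8}$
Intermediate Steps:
$\frac{1}{-14336 + \left(4826 + 24623\right) \left(26797 - 29627\right)} = \frac{1}{-14336 + 29449 \left(-2830\right)} = \frac{1}{-14336 - 83340670} = \frac{1}{-83355006} = - \frac{1}{83355006}$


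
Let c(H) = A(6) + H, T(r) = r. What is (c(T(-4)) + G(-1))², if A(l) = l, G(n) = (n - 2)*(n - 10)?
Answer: 1225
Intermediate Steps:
G(n) = (-10 + n)*(-2 + n) (G(n) = (-2 + n)*(-10 + n) = (-10 + n)*(-2 + n))
c(H) = 6 + H
(c(T(-4)) + G(-1))² = ((6 - 4) + (20 + (-1)² - 12*(-1)))² = (2 + (20 + 1 + 12))² = (2 + 33)² = 35² = 1225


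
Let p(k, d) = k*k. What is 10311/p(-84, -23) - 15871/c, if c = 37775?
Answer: 13214869/12692400 ≈ 1.0412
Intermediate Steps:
p(k, d) = k**2
10311/p(-84, -23) - 15871/c = 10311/((-84)**2) - 15871/37775 = 10311/7056 - 15871*1/37775 = 10311*(1/7056) - 15871/37775 = 491/336 - 15871/37775 = 13214869/12692400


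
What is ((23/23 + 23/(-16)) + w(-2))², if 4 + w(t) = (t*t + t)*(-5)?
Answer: 53361/256 ≈ 208.44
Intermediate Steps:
w(t) = -4 - 5*t - 5*t² (w(t) = -4 + (t*t + t)*(-5) = -4 + (t² + t)*(-5) = -4 + (t + t²)*(-5) = -4 + (-5*t - 5*t²) = -4 - 5*t - 5*t²)
((23/23 + 23/(-16)) + w(-2))² = ((23/23 + 23/(-16)) + (-4 - 5*(-2) - 5*(-2)²))² = ((23*(1/23) + 23*(-1/16)) + (-4 + 10 - 5*4))² = ((1 - 23/16) + (-4 + 10 - 20))² = (-7/16 - 14)² = (-231/16)² = 53361/256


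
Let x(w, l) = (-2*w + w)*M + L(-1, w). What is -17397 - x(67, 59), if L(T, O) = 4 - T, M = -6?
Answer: -17804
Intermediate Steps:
x(w, l) = 5 + 6*w (x(w, l) = (-2*w + w)*(-6) + (4 - 1*(-1)) = -w*(-6) + (4 + 1) = 6*w + 5 = 5 + 6*w)
-17397 - x(67, 59) = -17397 - (5 + 6*67) = -17397 - (5 + 402) = -17397 - 1*407 = -17397 - 407 = -17804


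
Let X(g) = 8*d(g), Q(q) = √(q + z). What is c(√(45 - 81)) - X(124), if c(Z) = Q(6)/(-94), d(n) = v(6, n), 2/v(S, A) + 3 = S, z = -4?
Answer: -16/3 - √2/94 ≈ -5.3484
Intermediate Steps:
v(S, A) = 2/(-3 + S)
d(n) = ⅔ (d(n) = 2/(-3 + 6) = 2/3 = 2*(⅓) = ⅔)
Q(q) = √(-4 + q) (Q(q) = √(q - 4) = √(-4 + q))
X(g) = 16/3 (X(g) = 8*(⅔) = 16/3)
c(Z) = -√2/94 (c(Z) = √(-4 + 6)/(-94) = √2*(-1/94) = -√2/94)
c(√(45 - 81)) - X(124) = -√2/94 - 1*16/3 = -√2/94 - 16/3 = -16/3 - √2/94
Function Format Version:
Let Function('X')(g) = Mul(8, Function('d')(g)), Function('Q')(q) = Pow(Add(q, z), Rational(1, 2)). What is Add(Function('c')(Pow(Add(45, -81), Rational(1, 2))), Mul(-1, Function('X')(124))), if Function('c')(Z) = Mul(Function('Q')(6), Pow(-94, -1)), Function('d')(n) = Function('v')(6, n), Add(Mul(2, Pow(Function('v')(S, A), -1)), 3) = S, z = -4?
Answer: Add(Rational(-16, 3), Mul(Rational(-1, 94), Pow(2, Rational(1, 2)))) ≈ -5.3484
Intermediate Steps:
Function('v')(S, A) = Mul(2, Pow(Add(-3, S), -1))
Function('d')(n) = Rational(2, 3) (Function('d')(n) = Mul(2, Pow(Add(-3, 6), -1)) = Mul(2, Pow(3, -1)) = Mul(2, Rational(1, 3)) = Rational(2, 3))
Function('Q')(q) = Pow(Add(-4, q), Rational(1, 2)) (Function('Q')(q) = Pow(Add(q, -4), Rational(1, 2)) = Pow(Add(-4, q), Rational(1, 2)))
Function('X')(g) = Rational(16, 3) (Function('X')(g) = Mul(8, Rational(2, 3)) = Rational(16, 3))
Function('c')(Z) = Mul(Rational(-1, 94), Pow(2, Rational(1, 2))) (Function('c')(Z) = Mul(Pow(Add(-4, 6), Rational(1, 2)), Pow(-94, -1)) = Mul(Pow(2, Rational(1, 2)), Rational(-1, 94)) = Mul(Rational(-1, 94), Pow(2, Rational(1, 2))))
Add(Function('c')(Pow(Add(45, -81), Rational(1, 2))), Mul(-1, Function('X')(124))) = Add(Mul(Rational(-1, 94), Pow(2, Rational(1, 2))), Mul(-1, Rational(16, 3))) = Add(Mul(Rational(-1, 94), Pow(2, Rational(1, 2))), Rational(-16, 3)) = Add(Rational(-16, 3), Mul(Rational(-1, 94), Pow(2, Rational(1, 2))))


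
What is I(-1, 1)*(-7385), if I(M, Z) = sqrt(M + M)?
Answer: -7385*I*sqrt(2) ≈ -10444.0*I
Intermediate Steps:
I(M, Z) = sqrt(2)*sqrt(M) (I(M, Z) = sqrt(2*M) = sqrt(2)*sqrt(M))
I(-1, 1)*(-7385) = (sqrt(2)*sqrt(-1))*(-7385) = (sqrt(2)*I)*(-7385) = (I*sqrt(2))*(-7385) = -7385*I*sqrt(2)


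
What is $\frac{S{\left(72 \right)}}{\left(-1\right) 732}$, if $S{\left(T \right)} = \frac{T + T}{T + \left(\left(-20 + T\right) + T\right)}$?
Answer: $- \frac{3}{2989} \approx -0.0010037$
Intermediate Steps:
$S{\left(T \right)} = \frac{2 T}{-20 + 3 T}$ ($S{\left(T \right)} = \frac{2 T}{T + \left(-20 + 2 T\right)} = \frac{2 T}{-20 + 3 T}$)
$\frac{S{\left(72 \right)}}{\left(-1\right) 732} = \frac{2 \cdot 72 \frac{1}{-20 + 3 \cdot 72}}{\left(-1\right) 732} = \frac{2 \cdot 72 \frac{1}{-20 + 216}}{-732} = 2 \cdot 72 \cdot \frac{1}{196} \left(- \frac{1}{732}\right) = \frac{36}{49} \left(- \frac{1}{732}\right) = - \frac{3}{2989}$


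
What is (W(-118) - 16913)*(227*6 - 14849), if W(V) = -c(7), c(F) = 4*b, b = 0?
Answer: 228105631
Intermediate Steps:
c(F) = 0 (c(F) = 4*0 = 0)
W(V) = 0 (W(V) = -1*0 = 0)
(W(-118) - 16913)*(227*6 - 14849) = (0 - 16913)*(227*6 - 14849) = -16913*(1362 - 14849) = -16913*(-13487) = 228105631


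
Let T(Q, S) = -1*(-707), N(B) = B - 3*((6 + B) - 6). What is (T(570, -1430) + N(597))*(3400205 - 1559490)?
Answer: -896428205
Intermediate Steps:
N(B) = -2*B (N(B) = B - 3*B = -2*B)
T(Q, S) = 707
(T(570, -1430) + N(597))*(3400205 - 1559490) = (707 - 2*597)*(3400205 - 1559490) = (707 - 1194)*1840715 = -487*1840715 = -896428205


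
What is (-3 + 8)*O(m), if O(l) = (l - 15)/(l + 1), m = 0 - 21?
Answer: 9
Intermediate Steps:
m = -21
O(l) = (-15 + l)/(1 + l)
(-3 + 8)*O(m) = (-3 + 8)*((-15 - 21)/(1 - 21)) = 5*(-36/(-20)) = 5*(-1/20*(-36)) = 5*(9/5) = 9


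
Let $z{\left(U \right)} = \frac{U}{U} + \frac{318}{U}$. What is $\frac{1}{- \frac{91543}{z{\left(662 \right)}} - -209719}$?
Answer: $\frac{490}{72461577} \approx 6.7622 \cdot 10^{-6}$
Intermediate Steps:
$z{\left(U \right)} = 1 + \frac{318}{U}$
$\frac{1}{- \frac{91543}{z{\left(662 \right)}} - -209719} = \frac{1}{- \frac{91543}{\frac{1}{662} \left(318 + 662\right)} - -209719} = \frac{1}{- \frac{91543}{\frac{1}{662} \cdot 980} + 209719} = \frac{1}{- \frac{91543}{\frac{490}{331}} + 209719} = \frac{1}{\left(-91543\right) \frac{331}{490} + 209719} = \frac{1}{- \frac{30300733}{490} + 209719} = \frac{1}{\frac{72461577}{490}} = \frac{490}{72461577}$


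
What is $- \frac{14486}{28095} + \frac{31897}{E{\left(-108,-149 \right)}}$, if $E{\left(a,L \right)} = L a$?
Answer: $\frac{221012501}{150701580} \approx 1.4666$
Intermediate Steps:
$- \frac{14486}{28095} + \frac{31897}{E{\left(-108,-149 \right)}} = - \frac{14486}{28095} + \frac{31897}{\left(-149\right) \left(-108\right)} = \left(-14486\right) \frac{1}{28095} + \frac{31897}{16092} = - \frac{14486}{28095} + 31897 \cdot \frac{1}{16092} = - \frac{14486}{28095} + \frac{31897}{16092} = \frac{221012501}{150701580}$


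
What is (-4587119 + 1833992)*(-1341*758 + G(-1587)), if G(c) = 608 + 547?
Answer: 2795313165021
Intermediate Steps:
G(c) = 1155
(-4587119 + 1833992)*(-1341*758 + G(-1587)) = (-4587119 + 1833992)*(-1341*758 + 1155) = -2753127*(-1016478 + 1155) = -2753127*(-1015323) = 2795313165021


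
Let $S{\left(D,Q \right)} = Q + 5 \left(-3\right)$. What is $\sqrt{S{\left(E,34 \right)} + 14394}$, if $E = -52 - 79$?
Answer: $\sqrt{14413} \approx 120.05$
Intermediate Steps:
$E = -131$
$S{\left(D,Q \right)} = -15 + Q$ ($S{\left(D,Q \right)} = Q - 15 = -15 + Q$)
$\sqrt{S{\left(E,34 \right)} + 14394} = \sqrt{\left(-15 + 34\right) + 14394} = \sqrt{19 + 14394} = \sqrt{14413}$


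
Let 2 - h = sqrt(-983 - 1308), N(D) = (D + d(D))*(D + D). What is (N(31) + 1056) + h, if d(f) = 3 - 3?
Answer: 2980 - I*sqrt(2291) ≈ 2980.0 - 47.864*I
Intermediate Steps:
d(f) = 0
N(D) = 2*D**2 (N(D) = (D + 0)*(D + D) = D*(2*D) = 2*D**2)
h = 2 - I*sqrt(2291) (h = 2 - sqrt(-983 - 1308) = 2 - sqrt(-2291) = 2 - I*sqrt(2291) ≈ 2.0 - 47.864*I)
(N(31) + 1056) + h = (2*31**2 + 1056) + (2 - I*sqrt(2291)) = (2*961 + 1056) + (2 - I*sqrt(2291)) = (1922 + 1056) + (2 - I*sqrt(2291)) = 2978 + (2 - I*sqrt(2291)) = 2980 - I*sqrt(2291)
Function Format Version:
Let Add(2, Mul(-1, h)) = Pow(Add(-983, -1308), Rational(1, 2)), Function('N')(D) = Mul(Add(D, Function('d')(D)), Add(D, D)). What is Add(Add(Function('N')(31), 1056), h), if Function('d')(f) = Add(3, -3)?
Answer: Add(2980, Mul(-1, I, Pow(2291, Rational(1, 2)))) ≈ Add(2980.0, Mul(-47.864, I))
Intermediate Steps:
Function('d')(f) = 0
Function('N')(D) = Mul(2, Pow(D, 2)) (Function('N')(D) = Mul(Add(D, 0), Add(D, D)) = Mul(D, Mul(2, D)) = Mul(2, Pow(D, 2)))
h = Add(2, Mul(-1, I, Pow(2291, Rational(1, 2)))) (h = Add(2, Mul(-1, Pow(Add(-983, -1308), Rational(1, 2)))) = Add(2, Mul(-1, Pow(-2291, Rational(1, 2)))) = Add(2, Mul(-1, Mul(I, Pow(2291, Rational(1, 2))))) = Add(2, Mul(-1, I, Pow(2291, Rational(1, 2)))) ≈ Add(2.0000, Mul(-47.864, I)))
Add(Add(Function('N')(31), 1056), h) = Add(Add(Mul(2, Pow(31, 2)), 1056), Add(2, Mul(-1, I, Pow(2291, Rational(1, 2))))) = Add(Add(Mul(2, 961), 1056), Add(2, Mul(-1, I, Pow(2291, Rational(1, 2))))) = Add(Add(1922, 1056), Add(2, Mul(-1, I, Pow(2291, Rational(1, 2))))) = Add(2978, Add(2, Mul(-1, I, Pow(2291, Rational(1, 2))))) = Add(2980, Mul(-1, I, Pow(2291, Rational(1, 2))))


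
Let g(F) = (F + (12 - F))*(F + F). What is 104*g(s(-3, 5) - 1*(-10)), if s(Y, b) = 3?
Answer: 32448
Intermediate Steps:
g(F) = 24*F (g(F) = 12*(2*F) = 24*F)
104*g(s(-3, 5) - 1*(-10)) = 104*(24*(3 - 1*(-10))) = 104*(24*(3 + 10)) = 104*(24*13) = 104*312 = 32448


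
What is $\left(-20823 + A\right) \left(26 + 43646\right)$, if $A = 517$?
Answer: $-886803632$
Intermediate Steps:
$\left(-20823 + A\right) \left(26 + 43646\right) = \left(-20823 + 517\right) \left(26 + 43646\right) = \left(-20306\right) 43672 = -886803632$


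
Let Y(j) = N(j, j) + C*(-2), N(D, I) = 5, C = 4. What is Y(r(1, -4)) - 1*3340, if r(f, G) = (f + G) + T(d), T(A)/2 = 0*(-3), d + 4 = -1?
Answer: -3343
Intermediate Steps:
d = -5 (d = -4 - 1 = -5)
T(A) = 0 (T(A) = 2*(0*(-3)) = 2*0 = 0)
r(f, G) = G + f (r(f, G) = (f + G) + 0 = (G + f) + 0 = G + f)
Y(j) = -3 (Y(j) = 5 + 4*(-2) = 5 - 8 = -3)
Y(r(1, -4)) - 1*3340 = -3 - 1*3340 = -3 - 3340 = -3343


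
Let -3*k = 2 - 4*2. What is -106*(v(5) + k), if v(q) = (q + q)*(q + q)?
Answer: -10812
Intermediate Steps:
k = 2 (k = -(2 - 4*2)/3 = -(2 - 8)/3 = -⅓*(-6) = 2)
v(q) = 4*q² (v(q) = (2*q)*(2*q) = 4*q²)
-106*(v(5) + k) = -106*(4*5² + 2) = -106*(4*25 + 2) = -106*(100 + 2) = -106*102 = -10812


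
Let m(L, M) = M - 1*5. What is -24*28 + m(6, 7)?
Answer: -670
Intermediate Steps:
m(L, M) = -5 + M (m(L, M) = M - 5 = -5 + M)
-24*28 + m(6, 7) = -24*28 + (-5 + 7) = -672 + 2 = -670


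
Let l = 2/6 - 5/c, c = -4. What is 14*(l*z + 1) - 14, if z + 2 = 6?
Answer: 266/3 ≈ 88.667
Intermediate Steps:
z = 4 (z = -2 + 6 = 4)
l = 19/12 (l = 2/6 - 5/(-4) = 2*(⅙) - 5*(-¼) = ⅓ + 5/4 = 19/12 ≈ 1.5833)
14*(l*z + 1) - 14 = 14*((19/12)*4 + 1) - 14 = 14*(19/3 + 1) - 14 = 14*(22/3) - 14 = 308/3 - 14 = 266/3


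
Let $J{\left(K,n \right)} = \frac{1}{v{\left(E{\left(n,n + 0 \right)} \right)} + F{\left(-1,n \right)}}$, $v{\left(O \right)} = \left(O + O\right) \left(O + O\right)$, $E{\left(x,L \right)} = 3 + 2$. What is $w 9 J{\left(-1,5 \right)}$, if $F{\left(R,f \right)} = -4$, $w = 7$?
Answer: $\frac{21}{32} \approx 0.65625$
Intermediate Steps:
$E{\left(x,L \right)} = 5$
$v{\left(O \right)} = 4 O^{2}$ ($v{\left(O \right)} = 2 O 2 O = 4 O^{2}$)
$J{\left(K,n \right)} = \frac{1}{96}$ ($J{\left(K,n \right)} = \frac{1}{4 \cdot 5^{2} - 4} = \frac{1}{4 \cdot 25 - 4} = \frac{1}{100 - 4} = \frac{1}{96}$)
$w 9 J{\left(-1,5 \right)} = 7 \cdot 9 \cdot \frac{1}{96} = 63 \cdot \frac{1}{96} = \frac{21}{32}$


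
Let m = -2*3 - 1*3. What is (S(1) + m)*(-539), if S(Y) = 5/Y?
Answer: 2156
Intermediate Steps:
m = -9 (m = -6 - 3 = -9)
(S(1) + m)*(-539) = (5/1 - 9)*(-539) = (5*1 - 9)*(-539) = (5 - 9)*(-539) = -4*(-539) = 2156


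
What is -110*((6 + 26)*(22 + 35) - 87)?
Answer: -191070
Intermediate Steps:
-110*((6 + 26)*(22 + 35) - 87) = -110*(32*57 - 87) = -110*(1824 - 87) = -110*1737 = -191070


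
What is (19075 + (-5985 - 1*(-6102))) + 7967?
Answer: 27159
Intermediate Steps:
(19075 + (-5985 - 1*(-6102))) + 7967 = (19075 + (-5985 + 6102)) + 7967 = (19075 + 117) + 7967 = 19192 + 7967 = 27159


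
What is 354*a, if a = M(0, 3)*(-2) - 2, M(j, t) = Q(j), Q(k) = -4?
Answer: 2124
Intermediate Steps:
M(j, t) = -4
a = 6 (a = -4*(-2) - 2 = 8 - 2 = 6)
354*a = 354*6 = 2124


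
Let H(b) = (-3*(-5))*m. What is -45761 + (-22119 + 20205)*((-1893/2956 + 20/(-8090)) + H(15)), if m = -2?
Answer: 15411932611/1195702 ≈ 12889.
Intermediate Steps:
H(b) = -30 (H(b) = -3*(-5)*(-2) = 15*(-2) = -30)
-45761 + (-22119 + 20205)*((-1893/2956 + 20/(-8090)) + H(15)) = -45761 + (-22119 + 20205)*((-1893/2956 + 20/(-8090)) - 30) = -45761 - 1914*((-1893*1/2956 + 20*(-1/8090)) - 30) = -45761 - 1914*((-1893/2956 - 2/809) - 30) = -45761 - 1914*(-1537349/2391404 - 30) = -45761 - 1914*(-73279469/2391404) = -45761 + 70128451833/1195702 = 15411932611/1195702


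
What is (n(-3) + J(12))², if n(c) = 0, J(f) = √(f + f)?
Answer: 24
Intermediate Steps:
J(f) = √2*√f (J(f) = √(2*f) = √2*√f)
(n(-3) + J(12))² = (0 + √2*√12)² = (0 + √2*(2*√3))² = (0 + 2*√6)² = (2*√6)² = 24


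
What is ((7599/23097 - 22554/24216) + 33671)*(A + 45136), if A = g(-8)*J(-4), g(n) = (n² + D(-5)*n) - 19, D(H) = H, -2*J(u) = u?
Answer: 23700605828564223/15536582 ≈ 1.5255e+9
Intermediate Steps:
J(u) = -u/2
g(n) = -19 + n² - 5*n (g(n) = (n² - 5*n) - 19 = -19 + n² - 5*n)
A = 170 (A = (-19 + (-8)² - 5*(-8))*(-½*(-4)) = (-19 + 64 + 40)*2 = 85*2 = 170)
((7599/23097 - 22554/24216) + 33671)*(A + 45136) = ((7599/23097 - 22554/24216) + 33671)*(170 + 45136) = ((7599*(1/23097) - 22554*1/24216) + 33671)*45306 = ((2533/7699 - 3759/4036) + 33671)*45306 = (-18717353/31073164 + 33671)*45306 = (1046245787691/31073164)*45306 = 23700605828564223/15536582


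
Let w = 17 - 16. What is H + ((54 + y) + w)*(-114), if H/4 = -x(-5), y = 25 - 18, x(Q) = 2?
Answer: -7076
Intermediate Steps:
w = 1
y = 7
H = -8 (H = 4*(-1*2) = 4*(-2) = -8)
H + ((54 + y) + w)*(-114) = -8 + ((54 + 7) + 1)*(-114) = -8 + (61 + 1)*(-114) = -8 + 62*(-114) = -8 - 7068 = -7076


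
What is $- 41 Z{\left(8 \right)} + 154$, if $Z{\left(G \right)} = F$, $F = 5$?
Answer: $-51$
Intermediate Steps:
$Z{\left(G \right)} = 5$
$- 41 Z{\left(8 \right)} + 154 = \left(-41\right) 5 + 154 = -205 + 154 = -51$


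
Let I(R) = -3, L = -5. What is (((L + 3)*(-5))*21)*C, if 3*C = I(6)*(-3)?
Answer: 630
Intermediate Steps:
C = 3 (C = (-3*(-3))/3 = (1/3)*9 = 3)
(((L + 3)*(-5))*21)*C = (((-5 + 3)*(-5))*21)*3 = (-2*(-5)*21)*3 = (10*21)*3 = 210*3 = 630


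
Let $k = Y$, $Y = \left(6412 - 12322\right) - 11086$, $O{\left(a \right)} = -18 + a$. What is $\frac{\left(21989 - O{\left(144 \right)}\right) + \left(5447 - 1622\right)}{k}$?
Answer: $- \frac{6422}{4249} \approx -1.5114$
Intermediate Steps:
$Y = -16996$ ($Y = -5910 - 11086 = -16996$)
$k = -16996$
$\frac{\left(21989 - O{\left(144 \right)}\right) + \left(5447 - 1622\right)}{k} = \frac{\left(21989 - \left(-18 + 144\right)\right) + \left(5447 - 1622\right)}{-16996} = \left(\left(21989 - 126\right) + 3825\right) \left(- \frac{1}{16996}\right) = \left(21863 + 3825\right) \left(- \frac{1}{16996}\right) = 25688 \left(- \frac{1}{16996}\right) = - \frac{6422}{4249}$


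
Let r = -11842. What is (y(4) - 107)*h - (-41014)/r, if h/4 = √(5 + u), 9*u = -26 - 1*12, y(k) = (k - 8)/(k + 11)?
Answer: -20507/5921 - 6436*√7/45 ≈ -381.86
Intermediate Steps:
y(k) = (-8 + k)/(11 + k)
u = -38/9 (u = (-26 - 1*12)/9 = (-26 - 12)/9 = (⅑)*(-38) = -38/9 ≈ -4.2222)
h = 4*√7/3 (h = 4*√(5 - 38/9) = 4*√(7/9) = 4*(√7/3) = 4*√7/3 ≈ 3.5277)
(y(4) - 107)*h - (-41014)/r = ((-8 + 4)/(11 + 4) - 107)*(4*√7/3) - (-41014)/(-11842) = (-4/15 - 107)*(4*√7/3) - (-41014)*(-1)/11842 = ((1/15)*(-4) - 107)*(4*√7/3) - 1*20507/5921 = (-4/15 - 107)*(4*√7/3) - 20507/5921 = -6436*√7/45 - 20507/5921 = -20507/5921 - 6436*√7/45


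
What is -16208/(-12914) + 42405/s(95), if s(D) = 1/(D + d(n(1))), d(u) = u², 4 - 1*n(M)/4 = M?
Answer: 65440379419/6457 ≈ 1.0135e+7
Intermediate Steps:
n(M) = 16 - 4*M
s(D) = 1/(144 + D) (s(D) = 1/(D + (16 - 4*1)²) = 1/(D + (16 - 4)²) = 1/(D + 12²) = 1/(D + 144) = 1/(144 + D))
-16208/(-12914) + 42405/s(95) = -16208/(-12914) + 42405/(1/(144 + 95)) = -16208*(-1/12914) + 42405/(1/239) = 8104/6457 + 42405/(1/239) = 8104/6457 + 42405*239 = 8104/6457 + 10134795 = 65440379419/6457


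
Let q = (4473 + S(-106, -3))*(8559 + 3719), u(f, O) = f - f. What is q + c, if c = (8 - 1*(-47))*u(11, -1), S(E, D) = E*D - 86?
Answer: 57767990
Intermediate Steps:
u(f, O) = 0
S(E, D) = -86 + D*E (S(E, D) = D*E - 86 = -86 + D*E)
c = 0 (c = (8 - 1*(-47))*0 = (8 + 47)*0 = 55*0 = 0)
q = 57767990 (q = (4473 + (-86 - 3*(-106)))*(8559 + 3719) = (4473 + (-86 + 318))*12278 = (4473 + 232)*12278 = 4705*12278 = 57767990)
q + c = 57767990 + 0 = 57767990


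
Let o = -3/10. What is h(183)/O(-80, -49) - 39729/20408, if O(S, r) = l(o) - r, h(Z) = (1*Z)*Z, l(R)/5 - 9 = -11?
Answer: 227298027/265304 ≈ 856.75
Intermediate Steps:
o = -3/10 (o = -3*⅒ = -3/10 ≈ -0.30000)
l(R) = -10 (l(R) = 45 + 5*(-11) = 45 - 55 = -10)
h(Z) = Z² (h(Z) = Z*Z = Z²)
O(S, r) = -10 - r
h(183)/O(-80, -49) - 39729/20408 = 183²/(-10 - 1*(-49)) - 39729/20408 = 33489/(-10 + 49) - 39729*1/20408 = 33489/39 - 39729/20408 = 33489*(1/39) - 39729/20408 = 11163/13 - 39729/20408 = 227298027/265304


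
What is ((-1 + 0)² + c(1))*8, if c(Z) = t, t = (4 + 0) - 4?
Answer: 8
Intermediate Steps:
t = 0 (t = 4 - 4 = 0)
c(Z) = 0
((-1 + 0)² + c(1))*8 = ((-1 + 0)² + 0)*8 = ((-1)² + 0)*8 = (1 + 0)*8 = 1*8 = 8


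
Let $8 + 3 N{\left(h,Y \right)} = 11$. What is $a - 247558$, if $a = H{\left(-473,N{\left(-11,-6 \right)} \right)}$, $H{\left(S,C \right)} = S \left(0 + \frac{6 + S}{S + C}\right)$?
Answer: $- \frac{117068267}{472} \approx -2.4803 \cdot 10^{5}$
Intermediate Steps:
$N{\left(h,Y \right)} = 1$ ($N{\left(h,Y \right)} = - \frac{8}{3} + \frac{1}{3} \cdot 11 = - \frac{8}{3} + \frac{11}{3} = 1$)
$H{\left(S,C \right)} = \frac{S \left(6 + S\right)}{C + S}$ ($H{\left(S,C \right)} = S \left(0 + \frac{6 + S}{C + S}\right) = S \frac{6 + S}{C + S} = \frac{S \left(6 + S\right)}{C + S}$)
$a = - \frac{220891}{472}$ ($a = - \frac{473 \left(6 - 473\right)}{1 - 473} = \left(-473\right) \frac{1}{-472} \left(-467\right) = \left(-473\right) \left(- \frac{1}{472}\right) \left(-467\right) = - \frac{220891}{472} \approx -467.99$)
$a - 247558 = - \frac{220891}{472} - 247558 = - \frac{117068267}{472}$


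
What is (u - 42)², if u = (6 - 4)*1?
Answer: 1600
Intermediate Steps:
u = 2 (u = 2*1 = 2)
(u - 42)² = (2 - 42)² = (-40)² = 1600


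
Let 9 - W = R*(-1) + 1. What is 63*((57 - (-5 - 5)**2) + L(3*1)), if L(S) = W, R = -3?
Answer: -2394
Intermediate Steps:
W = 5 (W = 9 - (-3*(-1) + 1) = 9 - (3 + 1) = 9 - 1*4 = 9 - 4 = 5)
L(S) = 5
63*((57 - (-5 - 5)**2) + L(3*1)) = 63*((57 - (-5 - 5)**2) + 5) = 63*((57 - 1*(-10)**2) + 5) = 63*((57 - 1*100) + 5) = 63*((57 - 100) + 5) = 63*(-43 + 5) = 63*(-38) = -2394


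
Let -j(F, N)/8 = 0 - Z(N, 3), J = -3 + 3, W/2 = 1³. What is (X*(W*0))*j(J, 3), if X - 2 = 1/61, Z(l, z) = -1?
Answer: 0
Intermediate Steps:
W = 2 (W = 2*1³ = 2*1 = 2)
J = 0
X = 123/61 (X = 2 + 1/61 = 123/61 ≈ 2.0164)
j(F, N) = -8 (j(F, N) = -8*(0 - 1*(-1)) = -8*(0 + 1) = -8*1 = -8)
(X*(W*0))*j(J, 3) = (123*(2*0)/61)*(-8) = ((123/61)*0)*(-8) = 0*(-8) = 0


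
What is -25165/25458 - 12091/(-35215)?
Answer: -578372797/896503470 ≈ -0.64514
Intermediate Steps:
-25165/25458 - 12091/(-35215) = -25165*1/25458 - 12091*(-1/35215) = -25165/25458 + 12091/35215 = -578372797/896503470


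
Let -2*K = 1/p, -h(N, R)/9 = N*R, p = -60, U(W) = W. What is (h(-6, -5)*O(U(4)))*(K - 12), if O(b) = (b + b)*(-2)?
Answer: -51804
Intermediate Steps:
h(N, R) = -9*N*R
O(b) = -4*b (O(b) = (2*b)*(-2) = -4*b)
K = 1/120 (K = -1/2/(-60) = -1/2*(-1/60) = 1/120 ≈ 0.0083333)
(h(-6, -5)*O(U(4)))*(K - 12) = ((-9*(-6)*(-5))*(-4*4))*(1/120 - 12) = -270*(-16)*(-1439/120) = 4320*(-1439/120) = -51804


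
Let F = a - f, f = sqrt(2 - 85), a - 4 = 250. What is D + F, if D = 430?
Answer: 684 - I*sqrt(83) ≈ 684.0 - 9.1104*I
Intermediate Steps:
a = 254 (a = 4 + 250 = 254)
f = I*sqrt(83) (f = sqrt(-83) = I*sqrt(83) ≈ 9.1104*I)
F = 254 - I*sqrt(83) ≈ 254.0 - 9.1104*I
D + F = 430 + (254 - I*sqrt(83)) = 684 - I*sqrt(83)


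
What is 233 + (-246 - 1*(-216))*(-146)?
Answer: 4613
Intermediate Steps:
233 + (-246 - 1*(-216))*(-146) = 233 + (-246 + 216)*(-146) = 233 - 30*(-146) = 233 + 4380 = 4613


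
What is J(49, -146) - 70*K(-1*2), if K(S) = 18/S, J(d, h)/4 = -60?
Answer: 390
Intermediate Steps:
J(d, h) = -240 (J(d, h) = 4*(-60) = -240)
J(49, -146) - 70*K(-1*2) = -240 - 70*18/((-1*2)) = -240 - 70*18/(-2) = -240 - 70*18*(-½) = -240 - 70*(-9) = -240 - 1*(-630) = -240 + 630 = 390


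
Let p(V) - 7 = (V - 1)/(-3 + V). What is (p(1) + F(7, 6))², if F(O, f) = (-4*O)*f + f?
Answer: 24025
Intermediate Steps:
p(V) = 7 + (-1 + V)/(-3 + V) (p(V) = 7 + (V - 1)/(-3 + V) = 7 + (-1 + V)/(-3 + V))
F(O, f) = f - 4*O*f (F(O, f) = -4*O*f + f = f - 4*O*f)
(p(1) + F(7, 6))² = (2*(-11 + 4*1)/(-3 + 1) + 6*(1 - 4*7))² = (2*(-11 + 4)/(-2) + 6*(1 - 28))² = (2*(-½)*(-7) + 6*(-27))² = (7 - 162)² = (-155)² = 24025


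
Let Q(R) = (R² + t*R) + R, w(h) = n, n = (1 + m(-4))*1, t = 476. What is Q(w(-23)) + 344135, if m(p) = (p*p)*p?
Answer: 318053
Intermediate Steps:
m(p) = p³ (m(p) = p²*p = p³)
n = -63 (n = (1 + (-4)³)*1 = (1 - 64)*1 = -63*1 = -63)
w(h) = -63
Q(R) = R² + 477*R (Q(R) = (R² + 476*R) + R = R² + 477*R)
Q(w(-23)) + 344135 = -63*(477 - 63) + 344135 = -63*414 + 344135 = -26082 + 344135 = 318053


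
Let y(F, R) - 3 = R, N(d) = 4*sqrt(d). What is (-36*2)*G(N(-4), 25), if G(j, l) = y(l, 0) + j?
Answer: -216 - 576*I ≈ -216.0 - 576.0*I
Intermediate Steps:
y(F, R) = 3 + R
G(j, l) = 3 + j (G(j, l) = (3 + 0) + j = 3 + j)
(-36*2)*G(N(-4), 25) = (-36*2)*(3 + 4*sqrt(-4)) = -72*(3 + 4*(2*I)) = -72*(3 + 8*I) = -216 - 576*I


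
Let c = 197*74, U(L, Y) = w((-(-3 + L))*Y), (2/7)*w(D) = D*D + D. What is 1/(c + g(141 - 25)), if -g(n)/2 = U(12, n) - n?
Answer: -1/7607434 ≈ -1.3145e-7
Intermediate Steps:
w(D) = 7*D/2 + 7*D²/2 (w(D) = 7*(D*D + D)/2 = 7*(D² + D)/2 = 7*(D + D²)/2 = 7*D/2 + 7*D²/2)
U(L, Y) = 7*Y*(1 + Y*(3 - L))*(3 - L)/2 (U(L, Y) = 7*((-(-3 + L))*Y)*(1 + (-(-3 + L))*Y)/2 = 7*((3 - L)*Y)*(1 + (3 - L)*Y)/2 = 7*(Y*(3 - L))*(1 + Y*(3 - L))/2 = 7*Y*(1 + Y*(3 - L))*(3 - L)/2)
g(n) = 2*n - 63*n*(-1 + 9*n) (g(n) = -2*(7*n*(-1 + n*(-3 + 12))*(-3 + 12)/2 - n) = -2*((7/2)*n*(-1 + n*9)*9 - n) = -2*((7/2)*n*(-1 + 9*n)*9 - n) = -2*(63*n*(-1 + 9*n)/2 - n) = -2*(-n + 63*n*(-1 + 9*n)/2) = 2*n - 63*n*(-1 + 9*n))
c = 14578
1/(c + g(141 - 25)) = 1/(14578 + (141 - 25)*(65 - 567*(141 - 25))) = 1/(14578 + 116*(65 - 567*116)) = 1/(14578 + 116*(65 - 65772)) = 1/(14578 + 116*(-65707)) = 1/(14578 - 7622012) = 1/(-7607434) = -1/7607434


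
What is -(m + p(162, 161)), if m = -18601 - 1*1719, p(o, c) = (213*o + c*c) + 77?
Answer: -40184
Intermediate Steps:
p(o, c) = 77 + c² + 213*o (p(o, c) = (213*o + c²) + 77 = (c² + 213*o) + 77 = 77 + c² + 213*o)
m = -20320 (m = -18601 - 1719 = -20320)
-(m + p(162, 161)) = -(-20320 + (77 + 161² + 213*162)) = -(-20320 + (77 + 25921 + 34506)) = -(-20320 + 60504) = -1*40184 = -40184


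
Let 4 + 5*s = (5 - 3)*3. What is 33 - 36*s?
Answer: 93/5 ≈ 18.600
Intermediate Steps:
s = 2/5 (s = -4/5 + ((5 - 3)*3)/5 = -4/5 + (2*3)/5 = -4/5 + (1/5)*6 = -4/5 + 6/5 = 2/5 ≈ 0.40000)
33 - 36*s = 33 - 36*2/5 = 33 - 72/5 = 93/5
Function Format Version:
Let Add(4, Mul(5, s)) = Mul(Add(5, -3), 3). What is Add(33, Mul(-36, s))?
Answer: Rational(93, 5) ≈ 18.600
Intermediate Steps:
s = Rational(2, 5) (s = Add(Rational(-4, 5), Mul(Rational(1, 5), Mul(Add(5, -3), 3))) = Add(Rational(-4, 5), Mul(Rational(1, 5), Mul(2, 3))) = Add(Rational(-4, 5), Mul(Rational(1, 5), 6)) = Add(Rational(-4, 5), Rational(6, 5)) = Rational(2, 5) ≈ 0.40000)
Add(33, Mul(-36, s)) = Add(33, Mul(-36, Rational(2, 5))) = Add(33, Rational(-72, 5)) = Rational(93, 5)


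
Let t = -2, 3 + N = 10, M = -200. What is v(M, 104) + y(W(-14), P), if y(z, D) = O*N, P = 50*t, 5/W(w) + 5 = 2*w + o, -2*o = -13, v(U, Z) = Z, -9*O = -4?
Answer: 964/9 ≈ 107.11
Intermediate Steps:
N = 7 (N = -3 + 10 = 7)
O = 4/9 (O = -1/9*(-4) = 4/9 ≈ 0.44444)
o = 13/2 (o = -1/2*(-13) = 13/2 ≈ 6.5000)
W(w) = 5/(3/2 + 2*w) (W(w) = 5/(-5 + (2*w + 13/2)) = 5/(-5 + (13/2 + 2*w)) = 5/(3/2 + 2*w))
P = -100 (P = 50*(-2) = -100)
y(z, D) = 28/9 (y(z, D) = (4/9)*7 = 28/9)
v(M, 104) + y(W(-14), P) = 104 + 28/9 = 964/9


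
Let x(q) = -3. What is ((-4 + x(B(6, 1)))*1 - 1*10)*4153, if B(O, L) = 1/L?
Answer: -70601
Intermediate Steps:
((-4 + x(B(6, 1)))*1 - 1*10)*4153 = ((-4 - 3)*1 - 1*10)*4153 = (-7*1 - 10)*4153 = (-7 - 10)*4153 = -17*4153 = -70601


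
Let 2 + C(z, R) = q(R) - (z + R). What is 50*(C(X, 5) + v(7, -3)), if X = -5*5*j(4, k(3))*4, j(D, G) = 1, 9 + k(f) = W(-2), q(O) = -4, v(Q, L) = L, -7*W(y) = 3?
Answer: 4300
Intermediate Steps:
W(y) = -3/7 (W(y) = -⅐*3 = -3/7)
k(f) = -66/7 (k(f) = -9 - 3/7 = -66/7)
X = -100 (X = -5*5*1*4 = -25*4 = -5*20 = -100)
C(z, R) = -6 - R - z (C(z, R) = -2 + (-4 - (z + R)) = -2 + (-4 - (R + z)) = -2 + (-4 + (-R - z)) = -2 + (-4 - R - z) = -6 - R - z)
50*(C(X, 5) + v(7, -3)) = 50*((-6 - 1*5 - 1*(-100)) - 3) = 50*((-6 - 5 + 100) - 3) = 50*(89 - 3) = 50*86 = 4300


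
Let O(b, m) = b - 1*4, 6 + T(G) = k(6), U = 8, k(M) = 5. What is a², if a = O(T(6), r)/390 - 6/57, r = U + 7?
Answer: 30625/2196324 ≈ 0.013944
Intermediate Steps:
T(G) = -1 (T(G) = -6 + 5 = -1)
r = 15 (r = 8 + 7 = 15)
O(b, m) = -4 + b (O(b, m) = b - 4 = -4 + b)
a = -175/1482 (a = (-4 - 1)/390 - 6/57 = -5*1/390 - 6*1/57 = -1/78 - 2/19 = -175/1482 ≈ -0.11808)
a² = (-175/1482)² = 30625/2196324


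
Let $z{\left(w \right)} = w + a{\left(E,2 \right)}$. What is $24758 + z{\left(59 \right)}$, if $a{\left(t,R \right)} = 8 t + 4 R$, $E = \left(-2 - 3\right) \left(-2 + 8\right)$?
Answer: $24585$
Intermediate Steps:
$E = -30$ ($E = \left(-5\right) 6 = -30$)
$a{\left(t,R \right)} = 4 R + 8 t$
$z{\left(w \right)} = -232 + w$ ($z{\left(w \right)} = w + \left(4 \cdot 2 + 8 \left(-30\right)\right) = w + \left(8 - 240\right) = w - 232 = -232 + w$)
$24758 + z{\left(59 \right)} = 24758 + \left(-232 + 59\right) = 24758 - 173 = 24585$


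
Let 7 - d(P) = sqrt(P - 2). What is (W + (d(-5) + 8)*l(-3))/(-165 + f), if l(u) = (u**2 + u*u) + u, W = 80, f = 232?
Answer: 305/67 - 15*I*sqrt(7)/67 ≈ 4.5522 - 0.59233*I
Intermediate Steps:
d(P) = 7 - sqrt(-2 + P) (d(P) = 7 - sqrt(P - 2) = 7 - sqrt(-2 + P))
l(u) = u + 2*u**2 (l(u) = (u**2 + u**2) + u = 2*u**2 + u = u + 2*u**2)
(W + (d(-5) + 8)*l(-3))/(-165 + f) = (80 + ((7 - sqrt(-2 - 5)) + 8)*(-3*(1 + 2*(-3))))/(-165 + 232) = (80 + ((7 - sqrt(-7)) + 8)*(-3*(1 - 6)))/67 = (80 + ((7 - I*sqrt(7)) + 8)*(-3*(-5)))*(1/67) = (80 + ((7 - I*sqrt(7)) + 8)*15)*(1/67) = (80 + (15 - I*sqrt(7))*15)*(1/67) = (80 + (225 - 15*I*sqrt(7)))*(1/67) = (305 - 15*I*sqrt(7))*(1/67) = 305/67 - 15*I*sqrt(7)/67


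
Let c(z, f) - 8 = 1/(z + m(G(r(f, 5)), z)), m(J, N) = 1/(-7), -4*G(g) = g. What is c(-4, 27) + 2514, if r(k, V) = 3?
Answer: 73131/29 ≈ 2521.8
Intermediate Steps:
G(g) = -g/4
m(J, N) = -1/7
c(z, f) = 8 + 1/(-1/7 + z) (c(z, f) = 8 + 1/(z - 1/7) = 8 + 1/(-1/7 + z))
c(-4, 27) + 2514 = (-1 + 56*(-4))/(-1 + 7*(-4)) + 2514 = (-1 - 224)/(-1 - 28) + 2514 = -225/(-29) + 2514 = -1/29*(-225) + 2514 = 225/29 + 2514 = 73131/29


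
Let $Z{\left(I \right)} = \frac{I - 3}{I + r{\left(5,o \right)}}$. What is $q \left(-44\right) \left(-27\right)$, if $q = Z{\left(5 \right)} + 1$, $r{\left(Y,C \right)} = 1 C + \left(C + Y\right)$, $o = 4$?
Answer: $1320$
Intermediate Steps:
$r{\left(Y,C \right)} = Y + 2 C$ ($r{\left(Y,C \right)} = C + \left(C + Y\right) = Y + 2 C$)
$Z{\left(I \right)} = \frac{-3 + I}{13 + I}$ ($Z{\left(I \right)} = \frac{I - 3}{I + \left(5 + 2 \cdot 4\right)} = \frac{-3 + I}{I + \left(5 + 8\right)} = \frac{-3 + I}{I + 13} = \frac{-3 + I}{13 + I}$)
$q = \frac{10}{9}$ ($q = \frac{-3 + 5}{13 + 5} + 1 = \frac{1}{18} \cdot 2 + 1 = \frac{1}{9} + 1 = \frac{10}{9} \approx 1.1111$)
$q \left(-44\right) \left(-27\right) = \frac{10}{9} \left(-44\right) \left(-27\right) = \left(- \frac{440}{9}\right) \left(-27\right) = 1320$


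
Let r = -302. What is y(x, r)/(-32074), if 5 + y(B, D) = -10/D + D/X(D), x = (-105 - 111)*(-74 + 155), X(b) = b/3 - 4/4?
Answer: 45972/738584035 ≈ 6.2243e-5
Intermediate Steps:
X(b) = -1 + b/3 (X(b) = b*(⅓) - 4*¼ = b/3 - 1 = -1 + b/3)
x = -17496 (x = -216*81 = -17496)
y(B, D) = -5 - 10/D + D/(-1 + D/3) (y(B, D) = -5 + (-10/D + D/(-1 + D/3)) = -5 - 10/D + D/(-1 + D/3))
y(x, r)/(-32074) = ((30 - 2*(-302)² + 5*(-302))/((-302)*(-3 - 302)))/(-32074) = -1/302*(30 - 2*91204 - 1510)/(-305)*(-1/32074) = -1/302*(-1/305)*(30 - 182408 - 1510)*(-1/32074) = -1/302*(-1/305)*(-183888)*(-1/32074) = -91944/46055*(-1/32074) = 45972/738584035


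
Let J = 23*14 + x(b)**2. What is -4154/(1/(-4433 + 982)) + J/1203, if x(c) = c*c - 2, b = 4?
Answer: 17245551680/1203 ≈ 1.4335e+7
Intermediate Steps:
x(c) = -2 + c**2 (x(c) = c**2 - 2 = -2 + c**2)
J = 518 (J = 23*14 + (-2 + 4**2)**2 = 322 + (-2 + 16)**2 = 322 + 14**2 = 322 + 196 = 518)
-4154/(1/(-4433 + 982)) + J/1203 = -4154/(1/(-4433 + 982)) + 518/1203 = -4154/(1/(-3451)) + 518*(1/1203) = -4154/(-1/3451) + 518/1203 = -4154*(-3451) + 518/1203 = 14335454 + 518/1203 = 17245551680/1203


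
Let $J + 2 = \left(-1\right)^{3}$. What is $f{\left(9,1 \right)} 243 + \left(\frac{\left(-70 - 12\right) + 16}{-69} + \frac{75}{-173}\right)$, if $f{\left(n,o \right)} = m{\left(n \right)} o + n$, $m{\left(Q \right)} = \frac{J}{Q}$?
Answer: $\frac{8381855}{3979} \approx 2106.5$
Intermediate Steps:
$J = -3$ ($J = -2 + \left(-1\right)^{3} = -2 - 1 = -3$)
$m{\left(Q \right)} = - \frac{3}{Q}$
$f{\left(n,o \right)} = n - \frac{3 o}{n}$ ($f{\left(n,o \right)} = - \frac{3}{n} o + n = - \frac{3 o}{n} + n = n - \frac{3 o}{n}$)
$f{\left(9,1 \right)} 243 + \left(\frac{\left(-70 - 12\right) + 16}{-69} + \frac{75}{-173}\right) = \left(9 - \frac{3}{9}\right) 243 + \left(\frac{\left(-70 - 12\right) + 16}{-69} + \frac{75}{-173}\right) = \left(9 - 3 \cdot \frac{1}{9}\right) 243 + \left(\left(-82 + 16\right) \left(- \frac{1}{69}\right) + 75 \left(- \frac{1}{173}\right)\right) = \left(9 - \frac{1}{3}\right) 243 - - \frac{2081}{3979} = \frac{26}{3} \cdot 243 + \left(\frac{22}{23} - \frac{75}{173}\right) = 2106 + \frac{2081}{3979} = \frac{8381855}{3979}$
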